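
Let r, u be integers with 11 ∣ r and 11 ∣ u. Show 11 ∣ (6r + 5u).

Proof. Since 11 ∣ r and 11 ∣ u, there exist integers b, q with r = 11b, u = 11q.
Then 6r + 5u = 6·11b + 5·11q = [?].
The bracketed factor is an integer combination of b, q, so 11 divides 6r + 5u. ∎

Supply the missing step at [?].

Each term has a factor of 11: 6·11b + 5·11q = 11·(6b + 5q).
Since 6b + 5q is an integer, 11 ∣ (6r + 5u).

11(6b + 5q)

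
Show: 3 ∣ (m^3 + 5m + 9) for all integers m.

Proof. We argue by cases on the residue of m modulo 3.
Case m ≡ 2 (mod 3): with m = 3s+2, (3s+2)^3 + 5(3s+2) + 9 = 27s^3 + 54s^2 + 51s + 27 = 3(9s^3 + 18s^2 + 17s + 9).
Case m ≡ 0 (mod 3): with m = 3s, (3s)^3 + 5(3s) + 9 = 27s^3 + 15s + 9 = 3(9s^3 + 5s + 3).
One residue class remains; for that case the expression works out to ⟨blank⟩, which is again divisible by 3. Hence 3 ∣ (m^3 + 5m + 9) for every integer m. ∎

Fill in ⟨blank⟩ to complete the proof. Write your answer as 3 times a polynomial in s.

3(9s^3 + 9s^2 + 8s + 5)

Only m ≡ 1 (mod 3) is unaccounted for. Put m = 3s+1:
(3s+1)^3 + 5(3s+1) + 9 expands to 27s^3 + 27s^2 + 24s + 15,
and factoring out 3 leaves 3(9s^3 + 9s^2 + 8s + 5).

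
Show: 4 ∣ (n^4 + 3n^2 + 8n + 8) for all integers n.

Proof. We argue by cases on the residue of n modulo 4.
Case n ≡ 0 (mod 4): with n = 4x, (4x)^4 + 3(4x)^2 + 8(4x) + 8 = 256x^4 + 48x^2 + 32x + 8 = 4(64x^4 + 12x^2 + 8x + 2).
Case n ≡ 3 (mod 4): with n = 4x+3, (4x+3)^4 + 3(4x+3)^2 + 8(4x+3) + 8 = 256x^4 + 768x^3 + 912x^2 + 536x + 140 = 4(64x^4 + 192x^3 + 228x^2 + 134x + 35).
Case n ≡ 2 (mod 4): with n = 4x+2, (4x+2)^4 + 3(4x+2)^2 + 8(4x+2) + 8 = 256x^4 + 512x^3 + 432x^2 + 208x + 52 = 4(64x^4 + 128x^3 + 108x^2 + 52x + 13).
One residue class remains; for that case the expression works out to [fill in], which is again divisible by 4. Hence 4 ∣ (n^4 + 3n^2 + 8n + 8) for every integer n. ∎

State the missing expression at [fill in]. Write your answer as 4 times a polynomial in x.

4(64x^4 + 64x^3 + 36x^2 + 18x + 5)

The residues treated are {0, 3, 2}, so the missing case is n ≡ 1 (mod 4); write n = 4x+1.
Then (4x+1)^4 + 3(4x+1)^2 + 8(4x+1) + 8 = 256x^4 + 256x^3 + 144x^2 + 72x + 20 = 4(64x^4 + 64x^3 + 36x^2 + 18x + 5).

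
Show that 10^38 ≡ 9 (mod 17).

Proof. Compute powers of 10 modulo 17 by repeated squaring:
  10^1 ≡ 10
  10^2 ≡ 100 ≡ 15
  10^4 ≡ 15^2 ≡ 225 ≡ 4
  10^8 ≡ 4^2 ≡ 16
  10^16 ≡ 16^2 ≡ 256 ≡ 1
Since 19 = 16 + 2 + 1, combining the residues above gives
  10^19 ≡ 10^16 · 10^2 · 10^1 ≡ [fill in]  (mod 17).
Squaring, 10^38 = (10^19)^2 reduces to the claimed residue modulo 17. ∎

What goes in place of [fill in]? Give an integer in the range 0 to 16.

14

Multiply the listed residues: 1 · 15 · 10 = 15 → 150.
Reducing modulo 17: 150 = 8·17 + 14, so 10^19 ≡ 14.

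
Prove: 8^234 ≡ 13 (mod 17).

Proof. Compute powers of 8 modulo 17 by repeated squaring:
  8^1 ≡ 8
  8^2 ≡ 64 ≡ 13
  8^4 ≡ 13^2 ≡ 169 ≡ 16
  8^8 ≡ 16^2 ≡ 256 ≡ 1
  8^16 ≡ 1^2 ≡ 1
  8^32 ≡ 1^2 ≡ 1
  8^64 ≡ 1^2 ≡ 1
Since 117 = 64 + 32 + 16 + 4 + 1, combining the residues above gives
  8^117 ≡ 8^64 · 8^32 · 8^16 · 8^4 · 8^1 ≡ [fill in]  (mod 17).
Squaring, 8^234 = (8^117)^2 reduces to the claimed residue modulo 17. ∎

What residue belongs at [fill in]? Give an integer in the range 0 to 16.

Multiply the listed residues: 1 · 1 · 1 · 16 · 8 = 1 → 1 → 16 → 128.
Reducing modulo 17: 128 = 7·17 + 9, so 8^117 ≡ 9.

9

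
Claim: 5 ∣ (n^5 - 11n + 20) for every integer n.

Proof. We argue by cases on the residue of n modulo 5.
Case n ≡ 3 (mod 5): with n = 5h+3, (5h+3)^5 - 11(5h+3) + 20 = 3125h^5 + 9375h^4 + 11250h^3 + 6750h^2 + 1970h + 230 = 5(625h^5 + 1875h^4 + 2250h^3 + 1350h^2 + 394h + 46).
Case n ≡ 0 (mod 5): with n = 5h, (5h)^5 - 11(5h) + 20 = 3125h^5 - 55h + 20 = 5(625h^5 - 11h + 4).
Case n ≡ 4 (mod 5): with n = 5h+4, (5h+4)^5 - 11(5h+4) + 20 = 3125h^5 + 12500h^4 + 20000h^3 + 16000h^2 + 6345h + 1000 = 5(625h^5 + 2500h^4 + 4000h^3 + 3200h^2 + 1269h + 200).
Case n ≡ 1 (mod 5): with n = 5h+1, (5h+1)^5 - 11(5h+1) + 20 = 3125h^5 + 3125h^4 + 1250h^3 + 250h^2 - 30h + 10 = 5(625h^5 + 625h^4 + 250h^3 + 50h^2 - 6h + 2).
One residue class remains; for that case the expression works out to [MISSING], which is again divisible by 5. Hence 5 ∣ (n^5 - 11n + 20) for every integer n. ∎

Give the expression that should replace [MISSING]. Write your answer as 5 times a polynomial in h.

5(625h^5 + 1250h^4 + 1000h^3 + 400h^2 + 69h + 6)

Only n ≡ 2 (mod 5) is unaccounted for. Put n = 5h+2:
(5h+2)^5 - 11(5h+2) + 20 expands to 3125h^5 + 6250h^4 + 5000h^3 + 2000h^2 + 345h + 30,
and factoring out 5 leaves 5(625h^5 + 1250h^4 + 1000h^3 + 400h^2 + 69h + 6).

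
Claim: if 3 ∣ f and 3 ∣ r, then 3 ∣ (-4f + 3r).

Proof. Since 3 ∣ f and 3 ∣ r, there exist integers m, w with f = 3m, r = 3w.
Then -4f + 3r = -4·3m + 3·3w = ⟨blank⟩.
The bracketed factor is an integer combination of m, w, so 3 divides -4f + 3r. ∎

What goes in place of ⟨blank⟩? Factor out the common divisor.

3(-4m + 3w)

Each term has a factor of 3: -4·3m + 3·3w = 3·(-4m + 3w).
Since -4m + 3w is an integer, 3 ∣ (-4f + 3r).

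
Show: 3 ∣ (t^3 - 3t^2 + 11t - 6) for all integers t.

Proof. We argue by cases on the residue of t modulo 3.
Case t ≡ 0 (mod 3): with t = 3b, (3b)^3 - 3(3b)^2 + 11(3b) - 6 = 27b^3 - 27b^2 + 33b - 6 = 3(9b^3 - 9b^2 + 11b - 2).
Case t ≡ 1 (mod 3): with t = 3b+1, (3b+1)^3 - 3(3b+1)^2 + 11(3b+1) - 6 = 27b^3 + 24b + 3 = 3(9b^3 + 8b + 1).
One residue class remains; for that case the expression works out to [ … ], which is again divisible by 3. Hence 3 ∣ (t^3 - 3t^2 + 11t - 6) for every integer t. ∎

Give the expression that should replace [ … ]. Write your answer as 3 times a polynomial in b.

3(9b^3 + 9b^2 + 11b + 4)

The residues treated are {0, 1}, so the missing case is t ≡ 2 (mod 3); write t = 3b+2.
Then (3b+2)^3 - 3(3b+2)^2 + 11(3b+2) - 6 = 27b^3 + 27b^2 + 33b + 12 = 3(9b^3 + 9b^2 + 11b + 4).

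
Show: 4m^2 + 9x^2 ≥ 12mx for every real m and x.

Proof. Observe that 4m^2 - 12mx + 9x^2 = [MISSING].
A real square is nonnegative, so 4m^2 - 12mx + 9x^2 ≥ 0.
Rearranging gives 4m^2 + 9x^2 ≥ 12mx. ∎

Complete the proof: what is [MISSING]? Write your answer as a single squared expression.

The leading and trailing coefficients are 2^2 and 3^2, and 12 = 2·2·3, so the trinomial is (2m - 3x)^2.
Hence 4m^2 - 12mx + 9x^2 ≥ 0.

(2m - 3x)^2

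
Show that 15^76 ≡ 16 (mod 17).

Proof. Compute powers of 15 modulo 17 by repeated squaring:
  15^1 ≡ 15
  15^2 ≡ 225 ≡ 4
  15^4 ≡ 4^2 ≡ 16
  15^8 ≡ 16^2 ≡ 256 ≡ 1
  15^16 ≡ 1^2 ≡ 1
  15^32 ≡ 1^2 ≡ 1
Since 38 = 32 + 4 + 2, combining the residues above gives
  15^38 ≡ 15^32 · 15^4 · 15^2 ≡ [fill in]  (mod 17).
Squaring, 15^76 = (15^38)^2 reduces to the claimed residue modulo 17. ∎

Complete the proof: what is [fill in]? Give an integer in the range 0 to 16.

15^32 · 15^4 · 15^2 ≡ 1 · 16 · 4 = 64.
64 mod 17 = 13, so 15^38 ≡ 13 (mod 17).

13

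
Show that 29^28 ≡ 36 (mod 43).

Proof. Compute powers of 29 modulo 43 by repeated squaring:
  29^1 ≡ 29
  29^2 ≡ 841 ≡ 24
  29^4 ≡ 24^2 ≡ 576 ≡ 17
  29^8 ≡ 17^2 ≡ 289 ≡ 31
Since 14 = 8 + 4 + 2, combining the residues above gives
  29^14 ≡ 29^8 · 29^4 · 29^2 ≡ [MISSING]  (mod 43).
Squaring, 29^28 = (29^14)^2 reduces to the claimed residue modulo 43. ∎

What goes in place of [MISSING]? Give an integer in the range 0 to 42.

6

Multiply the listed residues: 31 · 17 · 24 = 527 → 12648.
Reducing modulo 43: 12648 = 294·43 + 6, so 29^14 ≡ 6.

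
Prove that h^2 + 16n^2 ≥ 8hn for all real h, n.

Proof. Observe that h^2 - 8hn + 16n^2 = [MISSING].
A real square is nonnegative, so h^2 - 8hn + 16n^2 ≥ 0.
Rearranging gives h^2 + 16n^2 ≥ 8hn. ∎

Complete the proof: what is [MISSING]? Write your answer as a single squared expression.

The leading and trailing coefficients are 1^2 and 4^2, and 8 = 2·1·4, so the trinomial is (h - 4n)^2.
Hence h^2 - 8hn + 16n^2 ≥ 0.

(h - 4n)^2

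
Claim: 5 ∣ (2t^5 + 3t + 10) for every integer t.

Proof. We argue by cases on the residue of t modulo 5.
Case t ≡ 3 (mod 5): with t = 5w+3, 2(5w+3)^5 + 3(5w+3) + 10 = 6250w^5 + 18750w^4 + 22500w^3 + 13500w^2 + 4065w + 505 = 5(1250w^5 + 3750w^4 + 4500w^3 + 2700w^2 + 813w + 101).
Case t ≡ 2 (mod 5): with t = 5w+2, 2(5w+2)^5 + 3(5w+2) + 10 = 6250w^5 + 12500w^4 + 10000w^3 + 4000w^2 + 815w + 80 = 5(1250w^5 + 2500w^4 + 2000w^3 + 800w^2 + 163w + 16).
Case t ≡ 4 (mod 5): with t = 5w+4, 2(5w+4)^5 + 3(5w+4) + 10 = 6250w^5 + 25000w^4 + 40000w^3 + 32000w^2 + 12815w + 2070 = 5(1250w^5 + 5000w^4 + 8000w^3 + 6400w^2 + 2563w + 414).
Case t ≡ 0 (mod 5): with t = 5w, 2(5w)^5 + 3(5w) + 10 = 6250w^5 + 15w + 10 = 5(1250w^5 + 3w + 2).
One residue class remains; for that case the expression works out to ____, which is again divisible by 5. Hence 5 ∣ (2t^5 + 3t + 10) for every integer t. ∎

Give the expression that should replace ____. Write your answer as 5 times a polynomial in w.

5(1250w^5 + 1250w^4 + 500w^3 + 100w^2 + 13w + 3)

Only t ≡ 1 (mod 5) is unaccounted for. Put t = 5w+1:
2(5w+1)^5 + 3(5w+1) + 10 expands to 6250w^5 + 6250w^4 + 2500w^3 + 500w^2 + 65w + 15,
and factoring out 5 leaves 5(1250w^5 + 1250w^4 + 500w^3 + 100w^2 + 13w + 3).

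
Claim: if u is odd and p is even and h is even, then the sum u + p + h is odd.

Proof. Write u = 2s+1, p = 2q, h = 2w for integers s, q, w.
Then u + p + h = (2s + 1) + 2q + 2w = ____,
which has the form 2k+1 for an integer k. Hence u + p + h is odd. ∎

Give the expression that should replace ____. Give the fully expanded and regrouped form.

2(q + s + w) + 1

(2s + 1) + 2q + 2w = 2q + 2s + 2w + 1
= 2(q + s + w) + 1.
Since q + s + w is an integer, the sum is of the form 2k+1 for an integer k.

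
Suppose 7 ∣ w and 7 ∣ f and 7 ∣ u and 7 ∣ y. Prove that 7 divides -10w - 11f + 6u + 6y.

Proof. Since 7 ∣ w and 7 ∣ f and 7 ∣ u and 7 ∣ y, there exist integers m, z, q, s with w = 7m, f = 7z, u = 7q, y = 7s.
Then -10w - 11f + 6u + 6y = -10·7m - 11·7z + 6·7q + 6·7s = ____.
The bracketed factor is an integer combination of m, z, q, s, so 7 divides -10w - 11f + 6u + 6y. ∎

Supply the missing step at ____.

7(-10m + 6q + 6s - 11z)

Each term has a factor of 7: -10·7m - 11·7z + 6·7q + 6·7s = 7·(-10m + 6q + 6s - 11z).
Since -10m + 6q + 6s - 11z is an integer, 7 ∣ (-10w - 11f + 6u + 6y).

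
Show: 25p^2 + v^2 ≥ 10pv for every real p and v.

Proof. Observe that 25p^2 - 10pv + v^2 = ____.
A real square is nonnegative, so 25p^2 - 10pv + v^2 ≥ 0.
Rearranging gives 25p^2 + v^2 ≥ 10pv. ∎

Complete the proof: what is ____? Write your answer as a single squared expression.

(5p - v)^2

The leading and trailing coefficients are 5^2 and 1^2, and 10 = 2·5·1, so the trinomial is (5p - v)^2.
Hence 25p^2 - 10pv + v^2 ≥ 0.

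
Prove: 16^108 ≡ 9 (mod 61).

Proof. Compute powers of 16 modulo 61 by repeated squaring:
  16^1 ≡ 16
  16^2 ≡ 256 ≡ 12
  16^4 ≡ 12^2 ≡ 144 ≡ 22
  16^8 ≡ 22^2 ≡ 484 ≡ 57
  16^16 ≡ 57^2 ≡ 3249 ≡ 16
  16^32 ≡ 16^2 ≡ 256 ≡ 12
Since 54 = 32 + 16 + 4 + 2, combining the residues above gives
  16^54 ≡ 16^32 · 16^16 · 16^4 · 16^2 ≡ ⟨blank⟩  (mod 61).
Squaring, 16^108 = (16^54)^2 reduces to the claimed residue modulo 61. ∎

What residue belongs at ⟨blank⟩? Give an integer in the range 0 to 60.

58

16^32 · 16^16 · 16^4 · 16^2 ≡ 12 · 16 · 22 · 12 = 50688.
50688 mod 61 = 58, so 16^54 ≡ 58 (mod 61).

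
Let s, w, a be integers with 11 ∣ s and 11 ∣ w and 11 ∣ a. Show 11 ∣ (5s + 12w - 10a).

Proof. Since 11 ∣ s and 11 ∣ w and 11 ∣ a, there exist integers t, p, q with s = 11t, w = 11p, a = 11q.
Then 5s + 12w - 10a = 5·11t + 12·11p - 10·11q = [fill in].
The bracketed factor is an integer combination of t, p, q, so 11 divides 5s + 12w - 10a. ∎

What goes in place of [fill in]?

11(12p - 10q + 5t)

Each term has a factor of 11: 5·11t + 12·11p - 10·11q = 11·(12p - 10q + 5t).
Since 12p - 10q + 5t is an integer, 11 ∣ (5s + 12w - 10a).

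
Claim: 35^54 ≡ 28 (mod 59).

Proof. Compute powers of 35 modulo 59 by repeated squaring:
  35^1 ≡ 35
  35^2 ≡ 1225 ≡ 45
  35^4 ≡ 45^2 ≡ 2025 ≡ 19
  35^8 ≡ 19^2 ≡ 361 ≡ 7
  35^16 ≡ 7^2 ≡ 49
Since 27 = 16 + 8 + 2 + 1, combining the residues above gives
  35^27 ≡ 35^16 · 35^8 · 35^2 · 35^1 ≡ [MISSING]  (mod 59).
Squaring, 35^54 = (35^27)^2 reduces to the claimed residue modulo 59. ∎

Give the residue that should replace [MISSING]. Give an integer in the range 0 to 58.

35^16 · 35^8 · 35^2 · 35^1 ≡ 49 · 7 · 45 · 35 = 540225.
540225 mod 59 = 21, so 35^27 ≡ 21 (mod 59).

21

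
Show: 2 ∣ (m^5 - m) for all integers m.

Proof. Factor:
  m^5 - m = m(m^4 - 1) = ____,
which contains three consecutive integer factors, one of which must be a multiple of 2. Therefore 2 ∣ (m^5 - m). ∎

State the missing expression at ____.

(m - 1)m(m + 1)(m^2 + 1)

m^4 - 1 = (m^2 - 1)(m^2 + 1), and m^2 - 1 = (m-1)(m+1).
So m(m^4 - 1) = (m - 1)m(m + 1)(m^2 + 1).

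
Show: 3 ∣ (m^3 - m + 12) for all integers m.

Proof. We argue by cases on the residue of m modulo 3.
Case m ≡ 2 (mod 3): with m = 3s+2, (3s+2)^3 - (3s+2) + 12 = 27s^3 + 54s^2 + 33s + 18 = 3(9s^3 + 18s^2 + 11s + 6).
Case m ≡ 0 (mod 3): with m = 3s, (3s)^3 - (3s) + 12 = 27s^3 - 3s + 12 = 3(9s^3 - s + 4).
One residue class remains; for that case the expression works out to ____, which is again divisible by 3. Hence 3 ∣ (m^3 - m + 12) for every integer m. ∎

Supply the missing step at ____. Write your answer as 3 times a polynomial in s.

Only m ≡ 1 (mod 3) is unaccounted for. Put m = 3s+1:
(3s+1)^3 - (3s+1) + 12 expands to 27s^3 + 27s^2 + 6s + 12,
and factoring out 3 leaves 3(9s^3 + 9s^2 + 2s + 4).

3(9s^3 + 9s^2 + 2s + 4)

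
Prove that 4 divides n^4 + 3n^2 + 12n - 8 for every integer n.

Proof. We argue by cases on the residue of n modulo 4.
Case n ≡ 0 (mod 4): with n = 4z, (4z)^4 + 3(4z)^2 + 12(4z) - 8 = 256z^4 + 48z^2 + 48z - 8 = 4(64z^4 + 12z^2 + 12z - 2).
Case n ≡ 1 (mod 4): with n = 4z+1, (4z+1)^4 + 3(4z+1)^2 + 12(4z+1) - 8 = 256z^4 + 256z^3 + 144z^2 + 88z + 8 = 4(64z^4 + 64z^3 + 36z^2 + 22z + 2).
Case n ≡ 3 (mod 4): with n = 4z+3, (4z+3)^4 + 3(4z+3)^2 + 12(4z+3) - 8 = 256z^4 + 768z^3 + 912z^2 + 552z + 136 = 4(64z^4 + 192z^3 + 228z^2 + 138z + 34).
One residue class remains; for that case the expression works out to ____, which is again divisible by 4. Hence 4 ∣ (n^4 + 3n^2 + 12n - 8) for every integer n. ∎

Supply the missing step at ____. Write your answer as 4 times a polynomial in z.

4(64z^4 + 128z^3 + 108z^2 + 56z + 11)

The residues treated are {0, 1, 3}, so the missing case is n ≡ 2 (mod 4); write n = 4z+2.
Then (4z+2)^4 + 3(4z+2)^2 + 12(4z+2) - 8 = 256z^4 + 512z^3 + 432z^2 + 224z + 44 = 4(64z^4 + 128z^3 + 108z^2 + 56z + 11).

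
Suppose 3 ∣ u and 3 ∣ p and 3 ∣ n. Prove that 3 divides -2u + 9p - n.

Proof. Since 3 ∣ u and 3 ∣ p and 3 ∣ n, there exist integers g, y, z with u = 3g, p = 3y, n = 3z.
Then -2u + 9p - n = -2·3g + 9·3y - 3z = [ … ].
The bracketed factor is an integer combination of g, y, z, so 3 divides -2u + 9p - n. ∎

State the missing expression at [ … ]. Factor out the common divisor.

Each term has a factor of 3: -2·3g + 9·3y - 3z = 3·(-2g + 9y - z).
Since -2g + 9y - z is an integer, 3 ∣ (-2u + 9p - n).

3(-2g + 9y - z)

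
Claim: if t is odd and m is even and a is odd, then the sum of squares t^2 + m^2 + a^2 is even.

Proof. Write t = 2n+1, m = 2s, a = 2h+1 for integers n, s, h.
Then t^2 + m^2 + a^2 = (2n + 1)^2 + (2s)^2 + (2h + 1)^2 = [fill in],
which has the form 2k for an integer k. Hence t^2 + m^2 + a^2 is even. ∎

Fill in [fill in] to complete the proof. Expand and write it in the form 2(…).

(2n + 1)^2 + (2s)^2 + (2h + 1)^2 = 4h^2 + 4h + 4n^2 + 4n + 4s^2 + 2
= 2(2h^2 + 2h + 2n^2 + 2n + 2s^2 + 1).
Since 2h^2 + 2h + 2n^2 + 2n + 2s^2 + 1 is an integer, the sum of squares is of the form 2k for an integer k.

2(2h^2 + 2h + 2n^2 + 2n + 2s^2 + 1)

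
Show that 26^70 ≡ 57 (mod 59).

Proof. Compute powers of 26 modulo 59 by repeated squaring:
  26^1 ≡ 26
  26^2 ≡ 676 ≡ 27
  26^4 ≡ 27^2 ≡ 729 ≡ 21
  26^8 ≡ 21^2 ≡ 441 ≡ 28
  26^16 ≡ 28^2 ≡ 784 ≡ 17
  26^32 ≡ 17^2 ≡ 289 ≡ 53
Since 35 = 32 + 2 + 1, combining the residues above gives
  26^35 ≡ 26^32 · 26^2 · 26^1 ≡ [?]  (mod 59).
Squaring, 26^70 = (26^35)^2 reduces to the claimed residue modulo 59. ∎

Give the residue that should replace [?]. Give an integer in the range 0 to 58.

36

26^32 · 26^2 · 26^1 ≡ 53 · 27 · 26 = 37206.
37206 mod 59 = 36, so 26^35 ≡ 36 (mod 59).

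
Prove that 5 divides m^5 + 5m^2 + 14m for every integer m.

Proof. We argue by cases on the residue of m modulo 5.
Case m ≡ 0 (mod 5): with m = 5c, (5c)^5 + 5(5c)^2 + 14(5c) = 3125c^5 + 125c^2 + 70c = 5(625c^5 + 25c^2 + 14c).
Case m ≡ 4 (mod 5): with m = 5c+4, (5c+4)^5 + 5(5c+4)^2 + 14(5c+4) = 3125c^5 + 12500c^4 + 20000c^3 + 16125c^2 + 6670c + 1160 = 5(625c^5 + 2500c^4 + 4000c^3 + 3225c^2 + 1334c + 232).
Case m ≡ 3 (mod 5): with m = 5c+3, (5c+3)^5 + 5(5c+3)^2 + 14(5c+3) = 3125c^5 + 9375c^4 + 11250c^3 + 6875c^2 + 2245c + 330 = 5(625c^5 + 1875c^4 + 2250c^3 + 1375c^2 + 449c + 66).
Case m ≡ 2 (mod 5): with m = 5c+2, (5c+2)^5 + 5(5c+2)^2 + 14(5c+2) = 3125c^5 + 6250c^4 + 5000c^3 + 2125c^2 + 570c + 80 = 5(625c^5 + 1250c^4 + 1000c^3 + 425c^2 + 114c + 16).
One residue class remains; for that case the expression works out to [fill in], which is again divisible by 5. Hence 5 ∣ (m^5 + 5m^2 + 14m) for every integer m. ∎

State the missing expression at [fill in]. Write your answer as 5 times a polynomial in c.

Only m ≡ 1 (mod 5) is unaccounted for. Put m = 5c+1:
(5c+1)^5 + 5(5c+1)^2 + 14(5c+1) expands to 3125c^5 + 3125c^4 + 1250c^3 + 375c^2 + 145c + 20,
and factoring out 5 leaves 5(625c^5 + 625c^4 + 250c^3 + 75c^2 + 29c + 4).

5(625c^5 + 625c^4 + 250c^3 + 75c^2 + 29c + 4)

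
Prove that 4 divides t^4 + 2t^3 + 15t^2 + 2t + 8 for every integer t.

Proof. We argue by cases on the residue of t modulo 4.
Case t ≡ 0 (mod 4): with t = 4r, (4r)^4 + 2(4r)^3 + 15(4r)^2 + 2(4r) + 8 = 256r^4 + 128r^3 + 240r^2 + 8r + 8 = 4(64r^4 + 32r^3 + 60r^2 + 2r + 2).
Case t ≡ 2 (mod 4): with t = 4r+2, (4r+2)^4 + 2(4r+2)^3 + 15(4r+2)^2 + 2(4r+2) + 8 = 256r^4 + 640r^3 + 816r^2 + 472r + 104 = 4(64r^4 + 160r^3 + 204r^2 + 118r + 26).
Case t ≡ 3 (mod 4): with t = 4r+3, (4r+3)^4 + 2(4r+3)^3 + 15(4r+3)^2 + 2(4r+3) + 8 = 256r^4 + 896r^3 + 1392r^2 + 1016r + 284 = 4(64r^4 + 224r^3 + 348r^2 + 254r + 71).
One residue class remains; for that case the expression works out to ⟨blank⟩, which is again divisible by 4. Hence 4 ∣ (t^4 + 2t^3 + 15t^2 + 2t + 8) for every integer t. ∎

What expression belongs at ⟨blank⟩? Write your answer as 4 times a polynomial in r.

The residues treated are {0, 2, 3}, so the missing case is t ≡ 1 (mod 4); write t = 4r+1.
Then (4r+1)^4 + 2(4r+1)^3 + 15(4r+1)^2 + 2(4r+1) + 8 = 256r^4 + 384r^3 + 432r^2 + 168r + 28 = 4(64r^4 + 96r^3 + 108r^2 + 42r + 7).

4(64r^4 + 96r^3 + 108r^2 + 42r + 7)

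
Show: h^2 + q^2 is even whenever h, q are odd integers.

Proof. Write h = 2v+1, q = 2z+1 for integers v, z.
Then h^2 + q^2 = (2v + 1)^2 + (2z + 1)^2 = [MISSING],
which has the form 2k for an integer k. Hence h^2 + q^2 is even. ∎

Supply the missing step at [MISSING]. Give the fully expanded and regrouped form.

2(2v^2 + 2v + 2z^2 + 2z + 1)

Expanding: (2v + 1)^2 + (2z + 1)^2 = 4v^2 + 4v + 4z^2 + 4z + 2.
Every term is even; pulling out the factor of 2 gives 2(2v^2 + 2v + 2z^2 + 2z + 1).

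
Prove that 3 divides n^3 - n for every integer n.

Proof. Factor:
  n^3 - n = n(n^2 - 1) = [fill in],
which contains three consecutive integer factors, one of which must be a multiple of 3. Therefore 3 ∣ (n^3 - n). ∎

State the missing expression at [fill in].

(n - 1)n(n + 1)

n(n^2 - 1) = n(n - 1)(n + 1) = (n - 1)n(n + 1).
These three factors are consecutive integers, so their product is divisible by 3.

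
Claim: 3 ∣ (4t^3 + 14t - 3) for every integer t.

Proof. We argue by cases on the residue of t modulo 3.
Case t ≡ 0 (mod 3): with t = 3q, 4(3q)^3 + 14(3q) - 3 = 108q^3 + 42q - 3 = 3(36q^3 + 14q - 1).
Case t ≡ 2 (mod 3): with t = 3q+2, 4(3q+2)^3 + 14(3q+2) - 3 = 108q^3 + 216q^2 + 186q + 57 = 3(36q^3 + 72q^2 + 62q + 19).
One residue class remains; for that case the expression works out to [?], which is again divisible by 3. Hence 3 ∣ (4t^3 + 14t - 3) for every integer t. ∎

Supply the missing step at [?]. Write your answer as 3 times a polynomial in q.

3(36q^3 + 36q^2 + 26q + 5)

Only t ≡ 1 (mod 3) is unaccounted for. Put t = 3q+1:
4(3q+1)^3 + 14(3q+1) - 3 expands to 108q^3 + 108q^2 + 78q + 15,
and factoring out 3 leaves 3(36q^3 + 36q^2 + 26q + 5).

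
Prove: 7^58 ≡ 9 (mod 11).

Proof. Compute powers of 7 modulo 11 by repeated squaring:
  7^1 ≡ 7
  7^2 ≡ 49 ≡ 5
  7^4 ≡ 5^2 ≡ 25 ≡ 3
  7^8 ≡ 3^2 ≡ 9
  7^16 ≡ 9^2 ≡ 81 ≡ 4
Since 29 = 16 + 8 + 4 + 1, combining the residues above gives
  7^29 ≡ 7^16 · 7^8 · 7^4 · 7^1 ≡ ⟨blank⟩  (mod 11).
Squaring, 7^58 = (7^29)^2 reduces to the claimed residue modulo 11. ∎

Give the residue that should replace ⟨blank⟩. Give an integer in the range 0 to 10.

8

7^16 · 7^8 · 7^4 · 7^1 ≡ 4 · 9 · 3 · 7 = 756.
756 mod 11 = 8, so 7^29 ≡ 8 (mod 11).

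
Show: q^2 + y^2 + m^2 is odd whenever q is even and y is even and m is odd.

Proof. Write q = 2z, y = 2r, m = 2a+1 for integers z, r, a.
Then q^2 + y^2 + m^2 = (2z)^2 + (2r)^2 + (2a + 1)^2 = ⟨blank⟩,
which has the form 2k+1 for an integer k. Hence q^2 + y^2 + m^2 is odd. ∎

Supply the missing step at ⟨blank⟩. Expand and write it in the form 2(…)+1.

2(2a^2 + 2a + 2r^2 + 2z^2) + 1

Expanding: (2z)^2 + (2r)^2 + (2a + 1)^2 = 4a^2 + 4a + 4r^2 + 4z^2 + 1.
Every term except the constant is even, so this is 2(2a^2 + 2a + 2r^2 + 2z^2) + 1,
and 2a^2 + 2a + 2r^2 + 2z^2 ∈ ℤ gives the required form.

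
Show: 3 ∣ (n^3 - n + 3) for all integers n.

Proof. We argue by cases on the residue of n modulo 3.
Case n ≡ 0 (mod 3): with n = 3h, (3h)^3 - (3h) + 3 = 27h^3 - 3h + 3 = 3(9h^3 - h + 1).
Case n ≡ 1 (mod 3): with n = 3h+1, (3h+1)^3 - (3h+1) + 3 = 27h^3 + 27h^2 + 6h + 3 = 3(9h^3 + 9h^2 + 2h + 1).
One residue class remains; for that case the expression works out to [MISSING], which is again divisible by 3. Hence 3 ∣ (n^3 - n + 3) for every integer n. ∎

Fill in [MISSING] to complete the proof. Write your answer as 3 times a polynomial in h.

3(9h^3 + 18h^2 + 11h + 3)

The residues treated are {0, 1}, so the missing case is n ≡ 2 (mod 3); write n = 3h+2.
Then (3h+2)^3 - (3h+2) + 3 = 27h^3 + 54h^2 + 33h + 9 = 3(9h^3 + 18h^2 + 11h + 3).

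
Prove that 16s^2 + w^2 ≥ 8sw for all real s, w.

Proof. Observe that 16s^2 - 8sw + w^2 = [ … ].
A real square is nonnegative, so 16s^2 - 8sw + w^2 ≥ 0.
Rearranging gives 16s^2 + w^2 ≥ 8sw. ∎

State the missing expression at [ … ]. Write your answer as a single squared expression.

(4s - w)^2

The leading and trailing coefficients are 4^2 and 1^2, and 8 = 2·4·1, so the trinomial is (4s - w)^2.
Hence 16s^2 - 8sw + w^2 ≥ 0.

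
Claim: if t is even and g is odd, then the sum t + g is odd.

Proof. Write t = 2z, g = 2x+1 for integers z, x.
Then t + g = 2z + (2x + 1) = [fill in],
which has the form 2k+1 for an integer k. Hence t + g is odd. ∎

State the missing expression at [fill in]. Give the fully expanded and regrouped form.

2(x + z) + 1

2z + (2x + 1) = 2x + 2z + 1
= 2(x + z) + 1.
Since x + z is an integer, the sum is of the form 2k+1 for an integer k.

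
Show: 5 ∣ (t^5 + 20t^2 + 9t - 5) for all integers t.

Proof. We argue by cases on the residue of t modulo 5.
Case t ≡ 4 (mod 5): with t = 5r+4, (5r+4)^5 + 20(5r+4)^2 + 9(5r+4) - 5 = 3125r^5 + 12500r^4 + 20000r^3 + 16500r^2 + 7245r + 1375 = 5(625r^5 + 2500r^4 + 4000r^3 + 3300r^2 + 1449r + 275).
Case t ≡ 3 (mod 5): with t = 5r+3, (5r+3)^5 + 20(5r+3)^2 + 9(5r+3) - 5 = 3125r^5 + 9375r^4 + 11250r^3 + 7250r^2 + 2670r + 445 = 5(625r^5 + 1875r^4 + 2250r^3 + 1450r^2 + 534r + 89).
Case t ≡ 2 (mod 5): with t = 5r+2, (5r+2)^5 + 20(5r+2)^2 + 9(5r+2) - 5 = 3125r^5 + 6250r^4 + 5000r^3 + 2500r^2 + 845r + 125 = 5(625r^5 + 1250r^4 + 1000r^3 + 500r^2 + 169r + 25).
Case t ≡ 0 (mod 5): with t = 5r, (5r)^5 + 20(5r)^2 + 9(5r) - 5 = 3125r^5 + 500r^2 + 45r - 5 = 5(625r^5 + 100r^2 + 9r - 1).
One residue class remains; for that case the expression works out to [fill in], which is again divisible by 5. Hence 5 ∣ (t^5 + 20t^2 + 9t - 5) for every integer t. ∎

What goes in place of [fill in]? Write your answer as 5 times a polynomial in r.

Only t ≡ 1 (mod 5) is unaccounted for. Put t = 5r+1:
(5r+1)^5 + 20(5r+1)^2 + 9(5r+1) - 5 expands to 3125r^5 + 3125r^4 + 1250r^3 + 750r^2 + 270r + 25,
and factoring out 5 leaves 5(625r^5 + 625r^4 + 250r^3 + 150r^2 + 54r + 5).

5(625r^5 + 625r^4 + 250r^3 + 150r^2 + 54r + 5)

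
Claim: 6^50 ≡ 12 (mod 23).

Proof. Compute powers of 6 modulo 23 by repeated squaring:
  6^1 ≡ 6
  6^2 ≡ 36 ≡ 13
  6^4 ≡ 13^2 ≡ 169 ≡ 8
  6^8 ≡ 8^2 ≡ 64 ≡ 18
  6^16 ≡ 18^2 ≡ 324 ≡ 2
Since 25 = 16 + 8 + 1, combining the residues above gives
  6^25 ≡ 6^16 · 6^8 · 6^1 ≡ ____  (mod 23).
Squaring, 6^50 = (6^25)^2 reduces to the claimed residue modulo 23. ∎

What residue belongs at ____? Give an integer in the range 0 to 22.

9

Multiply the listed residues: 2 · 18 · 6 = 36 → 216.
Reducing modulo 23: 216 = 9·23 + 9, so 6^25 ≡ 9.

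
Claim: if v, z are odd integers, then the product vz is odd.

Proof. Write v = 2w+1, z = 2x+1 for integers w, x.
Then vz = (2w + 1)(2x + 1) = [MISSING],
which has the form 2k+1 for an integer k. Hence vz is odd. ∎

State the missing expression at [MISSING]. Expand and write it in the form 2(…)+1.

(2w + 1)(2x + 1) = 4wx + 2w + 2x + 1
= 2(2wx + w + x) + 1.
Since 2wx + w + x is an integer, the product is of the form 2k+1 for an integer k.

2(2wx + w + x) + 1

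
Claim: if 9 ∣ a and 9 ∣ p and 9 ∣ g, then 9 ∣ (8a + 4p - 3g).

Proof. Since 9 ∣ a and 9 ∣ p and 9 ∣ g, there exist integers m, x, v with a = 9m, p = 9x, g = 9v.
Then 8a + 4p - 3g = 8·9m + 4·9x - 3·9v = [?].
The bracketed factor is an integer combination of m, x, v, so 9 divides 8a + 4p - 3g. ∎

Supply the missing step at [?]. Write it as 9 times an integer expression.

Each term has a factor of 9: 8·9m + 4·9x - 3·9v = 9·(8m - 3v + 4x).
Since 8m - 3v + 4x is an integer, 9 ∣ (8a + 4p - 3g).

9(8m - 3v + 4x)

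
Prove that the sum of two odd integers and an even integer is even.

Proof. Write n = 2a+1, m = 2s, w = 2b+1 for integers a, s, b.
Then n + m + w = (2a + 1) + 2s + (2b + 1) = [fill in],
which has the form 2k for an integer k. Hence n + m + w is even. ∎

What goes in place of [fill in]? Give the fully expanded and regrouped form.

(2a + 1) + 2s + (2b + 1) = 2a + 2b + 2s + 2
= 2(a + b + s + 1).
Since a + b + s + 1 is an integer, the sum is of the form 2k for an integer k.

2(a + b + s + 1)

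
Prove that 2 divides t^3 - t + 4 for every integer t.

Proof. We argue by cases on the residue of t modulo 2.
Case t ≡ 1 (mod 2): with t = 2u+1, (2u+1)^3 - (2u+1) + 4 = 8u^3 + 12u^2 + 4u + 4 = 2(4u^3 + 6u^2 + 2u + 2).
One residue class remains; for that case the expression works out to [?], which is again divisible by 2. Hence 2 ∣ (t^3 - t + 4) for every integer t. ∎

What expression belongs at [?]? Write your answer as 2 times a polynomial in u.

2(4u^3 - u + 2)

Only t ≡ 0 (mod 2) is unaccounted for. Put t = 2u:
(2u)^3 - (2u) + 4 expands to 8u^3 - 2u + 4,
and factoring out 2 leaves 2(4u^3 - u + 2).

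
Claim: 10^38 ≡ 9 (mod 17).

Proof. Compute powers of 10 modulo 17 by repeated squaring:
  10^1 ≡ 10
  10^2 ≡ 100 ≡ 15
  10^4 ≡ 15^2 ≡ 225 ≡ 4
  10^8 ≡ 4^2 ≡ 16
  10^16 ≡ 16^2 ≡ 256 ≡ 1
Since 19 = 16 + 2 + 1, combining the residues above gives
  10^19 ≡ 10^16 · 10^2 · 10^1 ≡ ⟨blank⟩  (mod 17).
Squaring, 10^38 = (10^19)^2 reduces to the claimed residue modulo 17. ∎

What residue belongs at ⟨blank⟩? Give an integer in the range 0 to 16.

14

Multiply the listed residues: 1 · 15 · 10 = 15 → 150.
Reducing modulo 17: 150 = 8·17 + 14, so 10^19 ≡ 14.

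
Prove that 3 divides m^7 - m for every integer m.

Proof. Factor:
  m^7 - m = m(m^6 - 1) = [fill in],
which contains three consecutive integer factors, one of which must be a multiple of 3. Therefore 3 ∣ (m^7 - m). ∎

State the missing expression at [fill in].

(m - 1)m(m + 1)(m^4 + m^2 + 1)

m^6 - 1 = (m^2 - 1)(m^4 + m^2 + 1), and m^2 - 1 = (m-1)(m+1).
So m(m^6 - 1) = (m - 1)m(m + 1)(m^4 + m^2 + 1).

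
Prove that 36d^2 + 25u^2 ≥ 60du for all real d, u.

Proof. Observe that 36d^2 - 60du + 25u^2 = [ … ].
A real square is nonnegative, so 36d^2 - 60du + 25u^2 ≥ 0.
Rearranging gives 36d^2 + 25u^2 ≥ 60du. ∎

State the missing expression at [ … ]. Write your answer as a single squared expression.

36d^2 - 60du + 25u^2 is a perfect-square trinomial: the outer terms are (6d)^2 and (5u)^2, and the cross term is -2·6d·5u.
So 36d^2 - 60du + 25u^2 = (6d - 5u)^2 ≥ 0.

(6d - 5u)^2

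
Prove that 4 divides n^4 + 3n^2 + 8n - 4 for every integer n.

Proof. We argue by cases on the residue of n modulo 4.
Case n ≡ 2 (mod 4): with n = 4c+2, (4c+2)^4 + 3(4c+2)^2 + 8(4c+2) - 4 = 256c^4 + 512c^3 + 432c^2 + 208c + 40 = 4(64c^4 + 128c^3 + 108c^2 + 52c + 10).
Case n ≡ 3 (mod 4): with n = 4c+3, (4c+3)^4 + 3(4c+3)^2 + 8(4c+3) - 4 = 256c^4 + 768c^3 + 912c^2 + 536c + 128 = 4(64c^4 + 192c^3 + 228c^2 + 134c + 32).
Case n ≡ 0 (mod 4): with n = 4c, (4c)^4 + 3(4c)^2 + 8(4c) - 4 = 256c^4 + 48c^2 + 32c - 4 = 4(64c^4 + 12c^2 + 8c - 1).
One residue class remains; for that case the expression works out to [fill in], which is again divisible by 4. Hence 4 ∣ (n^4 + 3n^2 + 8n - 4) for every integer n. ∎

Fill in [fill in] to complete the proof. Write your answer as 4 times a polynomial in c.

4(64c^4 + 64c^3 + 36c^2 + 18c + 2)

The residues treated are {2, 3, 0}, so the missing case is n ≡ 1 (mod 4); write n = 4c+1.
Then (4c+1)^4 + 3(4c+1)^2 + 8(4c+1) - 4 = 256c^4 + 256c^3 + 144c^2 + 72c + 8 = 4(64c^4 + 64c^3 + 36c^2 + 18c + 2).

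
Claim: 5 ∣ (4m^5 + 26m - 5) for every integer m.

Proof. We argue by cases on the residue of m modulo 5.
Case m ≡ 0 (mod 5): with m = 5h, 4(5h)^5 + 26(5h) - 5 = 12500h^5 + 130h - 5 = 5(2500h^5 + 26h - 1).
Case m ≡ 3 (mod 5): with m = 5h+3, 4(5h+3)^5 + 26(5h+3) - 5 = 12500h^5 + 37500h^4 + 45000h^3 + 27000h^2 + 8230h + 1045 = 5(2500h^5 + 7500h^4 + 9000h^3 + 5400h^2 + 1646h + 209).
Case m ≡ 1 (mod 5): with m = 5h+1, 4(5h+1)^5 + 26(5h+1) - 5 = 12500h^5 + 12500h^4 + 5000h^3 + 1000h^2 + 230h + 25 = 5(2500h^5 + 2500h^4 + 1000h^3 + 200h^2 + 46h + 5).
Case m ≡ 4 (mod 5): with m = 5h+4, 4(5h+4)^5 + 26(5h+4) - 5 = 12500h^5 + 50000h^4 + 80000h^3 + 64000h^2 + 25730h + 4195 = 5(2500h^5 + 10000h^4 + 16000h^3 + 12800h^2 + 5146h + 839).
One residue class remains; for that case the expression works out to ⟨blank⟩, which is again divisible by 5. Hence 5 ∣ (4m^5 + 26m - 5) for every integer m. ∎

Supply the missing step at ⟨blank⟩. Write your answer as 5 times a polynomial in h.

5(2500h^5 + 5000h^4 + 4000h^3 + 1600h^2 + 346h + 35)

Only m ≡ 2 (mod 5) is unaccounted for. Put m = 5h+2:
4(5h+2)^5 + 26(5h+2) - 5 expands to 12500h^5 + 25000h^4 + 20000h^3 + 8000h^2 + 1730h + 175,
and factoring out 5 leaves 5(2500h^5 + 5000h^4 + 4000h^3 + 1600h^2 + 346h + 35).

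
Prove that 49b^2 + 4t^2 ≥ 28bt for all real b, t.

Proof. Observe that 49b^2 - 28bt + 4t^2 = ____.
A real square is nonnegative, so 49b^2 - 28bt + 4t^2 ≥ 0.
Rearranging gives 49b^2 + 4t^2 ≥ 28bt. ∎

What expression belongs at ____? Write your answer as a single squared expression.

49b^2 - 28bt + 4t^2 is a perfect-square trinomial: the outer terms are (7b)^2 and (2t)^2, and the cross term is -2·7b·2t.
So 49b^2 - 28bt + 4t^2 = (7b - 2t)^2 ≥ 0.

(7b - 2t)^2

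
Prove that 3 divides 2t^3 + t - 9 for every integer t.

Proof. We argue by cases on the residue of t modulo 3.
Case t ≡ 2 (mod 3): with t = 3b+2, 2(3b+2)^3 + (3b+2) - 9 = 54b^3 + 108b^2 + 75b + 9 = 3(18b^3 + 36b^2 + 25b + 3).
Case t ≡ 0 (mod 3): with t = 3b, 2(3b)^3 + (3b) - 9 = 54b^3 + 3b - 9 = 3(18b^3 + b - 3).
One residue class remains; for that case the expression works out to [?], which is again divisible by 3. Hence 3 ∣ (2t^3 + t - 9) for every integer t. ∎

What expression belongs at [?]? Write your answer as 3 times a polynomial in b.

Only t ≡ 1 (mod 3) is unaccounted for. Put t = 3b+1:
2(3b+1)^3 + (3b+1) - 9 expands to 54b^3 + 54b^2 + 21b - 6,
and factoring out 3 leaves 3(18b^3 + 18b^2 + 7b - 2).

3(18b^3 + 18b^2 + 7b - 2)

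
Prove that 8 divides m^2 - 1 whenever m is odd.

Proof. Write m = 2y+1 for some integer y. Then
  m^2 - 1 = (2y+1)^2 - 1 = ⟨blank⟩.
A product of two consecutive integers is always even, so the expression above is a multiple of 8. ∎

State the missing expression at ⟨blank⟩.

(2y+1)^2 - 1 = 4y^2 + 4y + 1 - 1 = 4y^2 + 4y = 4y(y+1).
Since y and y+1 are consecutive, y(y+1) is even, and 4·(even) is a multiple of 8.

4y(y + 1)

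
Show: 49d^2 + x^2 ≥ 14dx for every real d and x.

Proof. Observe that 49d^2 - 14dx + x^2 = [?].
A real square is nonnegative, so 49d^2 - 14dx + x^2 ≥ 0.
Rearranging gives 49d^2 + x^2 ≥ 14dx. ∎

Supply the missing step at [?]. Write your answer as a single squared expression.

49d^2 - 14dx + x^2 is a perfect-square trinomial: the outer terms are (7d)^2 and (x)^2, and the cross term is -2·7d·x.
So 49d^2 - 14dx + x^2 = (7d - x)^2 ≥ 0.

(7d - x)^2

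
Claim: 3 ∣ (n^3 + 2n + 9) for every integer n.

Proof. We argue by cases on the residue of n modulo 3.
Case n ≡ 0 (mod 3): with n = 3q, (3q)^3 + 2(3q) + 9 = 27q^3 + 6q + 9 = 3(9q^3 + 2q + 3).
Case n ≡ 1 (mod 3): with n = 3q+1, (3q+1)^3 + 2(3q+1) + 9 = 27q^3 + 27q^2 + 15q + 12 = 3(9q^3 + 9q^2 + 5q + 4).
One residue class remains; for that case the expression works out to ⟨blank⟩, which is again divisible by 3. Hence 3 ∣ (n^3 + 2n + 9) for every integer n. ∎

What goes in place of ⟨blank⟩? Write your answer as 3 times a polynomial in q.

3(9q^3 + 18q^2 + 14q + 7)

Only n ≡ 2 (mod 3) is unaccounted for. Put n = 3q+2:
(3q+2)^3 + 2(3q+2) + 9 expands to 27q^3 + 54q^2 + 42q + 21,
and factoring out 3 leaves 3(9q^3 + 18q^2 + 14q + 7).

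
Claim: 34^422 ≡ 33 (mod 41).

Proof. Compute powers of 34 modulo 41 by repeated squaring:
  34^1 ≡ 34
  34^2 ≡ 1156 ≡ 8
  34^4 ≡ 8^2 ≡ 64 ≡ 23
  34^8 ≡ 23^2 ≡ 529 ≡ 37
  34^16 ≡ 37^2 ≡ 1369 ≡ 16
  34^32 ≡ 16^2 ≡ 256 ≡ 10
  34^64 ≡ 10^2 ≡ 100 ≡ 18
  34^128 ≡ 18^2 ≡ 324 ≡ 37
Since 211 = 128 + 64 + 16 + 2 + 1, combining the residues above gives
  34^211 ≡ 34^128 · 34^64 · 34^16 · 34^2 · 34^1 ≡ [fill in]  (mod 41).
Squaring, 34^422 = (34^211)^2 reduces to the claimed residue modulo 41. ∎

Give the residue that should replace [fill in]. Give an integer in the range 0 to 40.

19

34^128 · 34^64 · 34^16 · 34^2 · 34^1 ≡ 37 · 18 · 16 · 8 · 34 = 2898432.
2898432 mod 41 = 19, so 34^211 ≡ 19 (mod 41).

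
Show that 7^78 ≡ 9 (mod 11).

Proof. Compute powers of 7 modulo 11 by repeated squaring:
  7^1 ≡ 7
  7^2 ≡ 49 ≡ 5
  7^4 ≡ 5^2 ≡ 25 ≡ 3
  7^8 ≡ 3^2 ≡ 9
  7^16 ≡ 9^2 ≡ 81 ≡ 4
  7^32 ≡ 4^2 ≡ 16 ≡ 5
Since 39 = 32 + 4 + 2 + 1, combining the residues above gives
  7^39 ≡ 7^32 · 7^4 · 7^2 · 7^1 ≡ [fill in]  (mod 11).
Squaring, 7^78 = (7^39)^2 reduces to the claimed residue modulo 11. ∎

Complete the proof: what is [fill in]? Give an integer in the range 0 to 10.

8

7^32 · 7^4 · 7^2 · 7^1 ≡ 5 · 3 · 5 · 7 = 525.
525 mod 11 = 8, so 7^39 ≡ 8 (mod 11).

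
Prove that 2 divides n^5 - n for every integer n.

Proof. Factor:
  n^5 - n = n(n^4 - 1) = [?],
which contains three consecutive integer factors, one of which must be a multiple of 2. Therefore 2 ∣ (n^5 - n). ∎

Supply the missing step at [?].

(n - 1)n(n + 1)(n^2 + 1)

n^4 - 1 = (n^2 - 1)(n^2 + 1), and n^2 - 1 = (n-1)(n+1).
So n(n^4 - 1) = (n - 1)n(n + 1)(n^2 + 1).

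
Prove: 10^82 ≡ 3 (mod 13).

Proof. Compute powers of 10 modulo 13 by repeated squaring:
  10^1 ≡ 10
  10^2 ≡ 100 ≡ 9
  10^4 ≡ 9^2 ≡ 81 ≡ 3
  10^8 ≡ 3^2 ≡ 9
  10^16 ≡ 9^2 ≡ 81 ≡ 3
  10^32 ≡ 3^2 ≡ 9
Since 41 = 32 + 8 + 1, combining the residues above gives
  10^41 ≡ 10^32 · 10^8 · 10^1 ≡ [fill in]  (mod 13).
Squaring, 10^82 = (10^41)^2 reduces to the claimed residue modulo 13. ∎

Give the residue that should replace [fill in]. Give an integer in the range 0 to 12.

4

Multiply the listed residues: 9 · 9 · 10 = 81 → 810.
Reducing modulo 13: 810 = 62·13 + 4, so 10^41 ≡ 4.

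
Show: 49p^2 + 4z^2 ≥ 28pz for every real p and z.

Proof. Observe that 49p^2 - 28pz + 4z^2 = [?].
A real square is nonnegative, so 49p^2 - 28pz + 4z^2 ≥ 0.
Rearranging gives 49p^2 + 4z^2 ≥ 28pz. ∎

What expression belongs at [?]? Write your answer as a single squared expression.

49p^2 - 28pz + 4z^2 is a perfect-square trinomial: the outer terms are (7p)^2 and (2z)^2, and the cross term is -2·7p·2z.
So 49p^2 - 28pz + 4z^2 = (7p - 2z)^2 ≥ 0.

(7p - 2z)^2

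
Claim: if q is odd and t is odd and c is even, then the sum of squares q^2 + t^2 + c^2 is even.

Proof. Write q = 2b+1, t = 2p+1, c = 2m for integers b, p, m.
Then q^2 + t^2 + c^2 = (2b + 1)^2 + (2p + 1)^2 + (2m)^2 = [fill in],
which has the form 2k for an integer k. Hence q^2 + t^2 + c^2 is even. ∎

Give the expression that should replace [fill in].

2(2b^2 + 2b + 2m^2 + 2p^2 + 2p + 1)

Expanding: (2b + 1)^2 + (2p + 1)^2 + (2m)^2 = 4b^2 + 4b + 4m^2 + 4p^2 + 4p + 2.
Every term is even; pulling out the factor of 2 gives 2(2b^2 + 2b + 2m^2 + 2p^2 + 2p + 1).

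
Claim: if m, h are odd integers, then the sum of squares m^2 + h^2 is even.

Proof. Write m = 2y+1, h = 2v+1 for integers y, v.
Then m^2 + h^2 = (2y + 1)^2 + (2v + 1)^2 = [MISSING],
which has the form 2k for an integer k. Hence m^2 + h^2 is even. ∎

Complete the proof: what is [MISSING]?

2(2v^2 + 2v + 2y^2 + 2y + 1)

Expanding: (2y + 1)^2 + (2v + 1)^2 = 4v^2 + 4v + 4y^2 + 4y + 2.
Every term is even; pulling out the factor of 2 gives 2(2v^2 + 2v + 2y^2 + 2y + 1).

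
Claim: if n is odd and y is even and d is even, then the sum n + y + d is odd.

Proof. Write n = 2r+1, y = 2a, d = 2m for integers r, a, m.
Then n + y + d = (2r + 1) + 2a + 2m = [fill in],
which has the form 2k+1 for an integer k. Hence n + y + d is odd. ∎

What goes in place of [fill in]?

(2r + 1) + 2a + 2m = 2a + 2m + 2r + 1
= 2(a + m + r) + 1.
Since a + m + r is an integer, the sum is of the form 2k+1 for an integer k.

2(a + m + r) + 1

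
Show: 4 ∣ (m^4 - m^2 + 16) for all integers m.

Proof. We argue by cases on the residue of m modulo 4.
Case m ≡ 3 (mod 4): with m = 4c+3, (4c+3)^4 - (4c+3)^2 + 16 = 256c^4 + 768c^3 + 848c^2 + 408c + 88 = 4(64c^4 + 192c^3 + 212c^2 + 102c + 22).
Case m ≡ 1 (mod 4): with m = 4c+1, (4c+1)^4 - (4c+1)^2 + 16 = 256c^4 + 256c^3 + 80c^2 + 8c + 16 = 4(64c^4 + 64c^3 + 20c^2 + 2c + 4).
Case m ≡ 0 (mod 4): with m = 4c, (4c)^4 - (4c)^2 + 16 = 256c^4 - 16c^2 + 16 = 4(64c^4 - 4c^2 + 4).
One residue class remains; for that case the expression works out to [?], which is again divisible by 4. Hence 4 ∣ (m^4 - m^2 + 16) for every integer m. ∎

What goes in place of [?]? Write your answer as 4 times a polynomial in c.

Only m ≡ 2 (mod 4) is unaccounted for. Put m = 4c+2:
(4c+2)^4 - (4c+2)^2 + 16 expands to 256c^4 + 512c^3 + 368c^2 + 112c + 28,
and factoring out 4 leaves 4(64c^4 + 128c^3 + 92c^2 + 28c + 7).

4(64c^4 + 128c^3 + 92c^2 + 28c + 7)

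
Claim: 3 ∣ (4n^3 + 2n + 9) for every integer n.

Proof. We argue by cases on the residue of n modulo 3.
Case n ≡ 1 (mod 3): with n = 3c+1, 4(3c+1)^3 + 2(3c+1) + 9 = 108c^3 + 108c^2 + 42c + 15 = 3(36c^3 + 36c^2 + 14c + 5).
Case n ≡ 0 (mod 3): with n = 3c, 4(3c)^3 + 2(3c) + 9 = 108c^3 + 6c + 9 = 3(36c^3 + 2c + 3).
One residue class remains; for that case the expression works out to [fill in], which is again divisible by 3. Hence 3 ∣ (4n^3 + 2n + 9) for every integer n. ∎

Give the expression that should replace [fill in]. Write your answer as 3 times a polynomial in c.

The residues treated are {1, 0}, so the missing case is n ≡ 2 (mod 3); write n = 3c+2.
Then 4(3c+2)^3 + 2(3c+2) + 9 = 108c^3 + 216c^2 + 150c + 45 = 3(36c^3 + 72c^2 + 50c + 15).

3(36c^3 + 72c^2 + 50c + 15)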